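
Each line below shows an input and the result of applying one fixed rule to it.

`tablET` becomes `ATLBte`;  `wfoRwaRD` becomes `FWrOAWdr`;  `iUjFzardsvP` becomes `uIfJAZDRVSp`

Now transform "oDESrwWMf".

The pattern: swap each adjacent pair of characters (1↔2, 3↔4, ...), then flip the case of every letter.
On "oDESrwWMf" that produces "dOseWRmwF".
(Check on "wfoRwaRD": → "fwRoawDR" → "FWrOAWdr" ✓)

dOseWRmwF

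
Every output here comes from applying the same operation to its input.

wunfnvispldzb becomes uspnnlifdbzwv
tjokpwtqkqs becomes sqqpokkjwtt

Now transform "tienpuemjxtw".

Each output is the input with this applied: sort the characters into reverse alphabetical order, then move the first 3 characters to the end (rotate left by 3).
For "tienpuemjxtw", step one produces "xwuttpnmjiee"; step two turns that into "ttpnmjieexwu".

ttpnmjieexwu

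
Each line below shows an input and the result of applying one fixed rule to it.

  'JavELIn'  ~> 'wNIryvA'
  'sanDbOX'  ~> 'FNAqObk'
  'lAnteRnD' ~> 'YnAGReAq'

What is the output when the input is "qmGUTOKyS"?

DZthgbxLf

Each output is the input with this applied: flip the case of every letter, then shift every letter 13 places forward in the alphabet (wrapping around) — i.e. ROT13.
"qmGUTOKyS" → "DZthgbxLf".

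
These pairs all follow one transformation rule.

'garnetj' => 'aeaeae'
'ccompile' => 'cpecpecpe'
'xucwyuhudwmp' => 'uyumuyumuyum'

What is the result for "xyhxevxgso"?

The pattern: keep one character in every 3, starting at position 2 (positions 2nd, 5th, 8th, ...), then write the whole string 3 times in a row.
Applying both steps to "xyhxevxgso": "yeg", then "yegyegyeg".

yegyegyeg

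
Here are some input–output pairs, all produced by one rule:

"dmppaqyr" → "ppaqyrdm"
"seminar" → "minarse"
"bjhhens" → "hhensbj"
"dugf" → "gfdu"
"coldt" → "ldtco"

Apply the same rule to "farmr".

The rule is to move the first 2 characters to the end (rotate left by 2).
So "farmr" becomes "rmrfa".

rmrfa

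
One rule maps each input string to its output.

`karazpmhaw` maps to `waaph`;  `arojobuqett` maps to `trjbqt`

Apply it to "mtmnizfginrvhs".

The rule is to move the last character to the front, then keep every other character starting from the first (positions 1st, 3rd, 5th, ...).
Working it through for "mtmnizfginrvhs": intermediate "smtmnizfginrvh", final "stnzgnv".

stnzgnv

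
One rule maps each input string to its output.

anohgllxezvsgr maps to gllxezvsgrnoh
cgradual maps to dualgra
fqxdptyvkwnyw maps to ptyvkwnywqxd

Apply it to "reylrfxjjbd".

rfxjjbdeyl

Looking at the pairs, the operation is to delete the first character, then move the first 3 characters to the end (rotate left by 3).
"reylrfxjjbd" → "eylrfxjjbd" → "rfxjjbdeyl".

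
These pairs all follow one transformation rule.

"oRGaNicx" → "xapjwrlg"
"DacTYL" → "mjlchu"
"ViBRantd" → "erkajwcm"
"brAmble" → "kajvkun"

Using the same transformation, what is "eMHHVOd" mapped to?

nvqqexm

The pattern: shift every letter 9 places forward in the alphabet (wrapping around), then convert every letter to lowercase.
"eMHHVOd" → "nVQQEXm" → "nvqqexm".
(Check on "oRGaNicx": → "xAPjWrlg" → "xapjwrlg" ✓)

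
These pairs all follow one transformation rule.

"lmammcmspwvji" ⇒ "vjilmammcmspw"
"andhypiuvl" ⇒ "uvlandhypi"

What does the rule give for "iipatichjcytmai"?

maiiipatichjcyt

The transformation: move the last 3 characters to the front (rotate right by 3).
On "iipatichjcytmai" that produces "maiiipatichjcyt".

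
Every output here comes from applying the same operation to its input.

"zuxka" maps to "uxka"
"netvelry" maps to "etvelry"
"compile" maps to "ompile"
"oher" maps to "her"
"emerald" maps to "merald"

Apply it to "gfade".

fade

What's happening: delete the first character.
Applying that to "gfade" gives "fade".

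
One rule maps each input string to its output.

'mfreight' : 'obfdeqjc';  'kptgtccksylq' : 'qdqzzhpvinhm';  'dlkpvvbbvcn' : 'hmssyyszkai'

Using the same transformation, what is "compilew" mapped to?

jmfibtzl

In each case the input is transformed by: shift every letter 3 places backward in the alphabet (wrapping around), then move the first 2 characters to the end (rotate left by 2).
For "compilew", step one produces "zljmfibt"; step two turns that into "jmfibtzl".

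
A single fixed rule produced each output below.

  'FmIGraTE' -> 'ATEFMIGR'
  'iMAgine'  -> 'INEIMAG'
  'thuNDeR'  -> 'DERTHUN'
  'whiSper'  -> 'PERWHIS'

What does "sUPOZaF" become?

ZAFSUPO

In each case the input is transformed by: move the last 3 characters to the front (rotate right by 3), then convert every letter to uppercase.
Working it through for "sUPOZaF": intermediate "ZaFsUPO", final "ZAFSUPO".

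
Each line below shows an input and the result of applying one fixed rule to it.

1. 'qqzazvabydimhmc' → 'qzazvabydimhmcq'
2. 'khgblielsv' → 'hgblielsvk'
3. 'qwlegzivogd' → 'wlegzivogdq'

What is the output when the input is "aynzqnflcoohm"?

ynzqnflcoohma

The rule is to move the first character to the end.
Doing the same to "aynzqnflcoohm": "ynzqnflcoohma".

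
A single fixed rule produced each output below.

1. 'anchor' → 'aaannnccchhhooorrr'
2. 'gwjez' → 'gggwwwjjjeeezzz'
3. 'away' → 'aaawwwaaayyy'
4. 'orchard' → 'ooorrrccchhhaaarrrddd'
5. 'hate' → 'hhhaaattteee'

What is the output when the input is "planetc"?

The transformation: repeat every character 3 times.
On "planetc" that produces "ppplllaaannneeetttccc".

ppplllaaannneeetttccc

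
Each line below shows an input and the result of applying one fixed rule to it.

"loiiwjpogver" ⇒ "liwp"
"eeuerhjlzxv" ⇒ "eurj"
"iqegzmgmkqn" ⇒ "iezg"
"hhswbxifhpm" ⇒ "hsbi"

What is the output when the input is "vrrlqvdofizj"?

vrqd

The transformation: keep every other character starting from the first (positions 1st, 3rd, 5th, ...), then keep only the first 4 characters.
Applying that to "vrrlqvdofizj" gives "vrqd".
(Check on "eeuerhjlzxv": → "eurjzv" → "eurj" ✓)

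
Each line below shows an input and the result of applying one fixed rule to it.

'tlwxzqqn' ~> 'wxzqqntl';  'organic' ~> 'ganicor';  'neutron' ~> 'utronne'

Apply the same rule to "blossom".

The pattern: move the first 2 characters to the end (rotate left by 2).
So "blossom" becomes "ossombl".

ossombl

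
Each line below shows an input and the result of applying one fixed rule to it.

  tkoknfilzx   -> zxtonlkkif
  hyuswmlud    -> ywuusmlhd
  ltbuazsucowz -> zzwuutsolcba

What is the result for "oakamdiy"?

yomkidaa

The pattern: sort the characters into reverse alphabetical order.
Applying that to "oakamdiy" gives "yomkidaa".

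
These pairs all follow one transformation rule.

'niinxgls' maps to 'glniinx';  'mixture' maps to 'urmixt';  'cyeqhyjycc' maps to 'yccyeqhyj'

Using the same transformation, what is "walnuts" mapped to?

utwaln

The rule is to delete the last character, then move the last 2 characters to the front (rotate right by 2).
On "walnuts" that produces "utwaln".
(Check on "niinxgls": → "niinxgl" → "glniinx" ✓)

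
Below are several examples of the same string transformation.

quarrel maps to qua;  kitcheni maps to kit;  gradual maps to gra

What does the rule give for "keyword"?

Each output is the input with this applied: keep only the first 3 characters.
For "keyword" the result is "key".

key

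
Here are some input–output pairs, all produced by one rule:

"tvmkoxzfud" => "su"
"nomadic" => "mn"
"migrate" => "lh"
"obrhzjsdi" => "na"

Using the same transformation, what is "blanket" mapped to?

The pattern: shift every letter 1 place backward in the alphabet (wrapping around), then keep only the first 2 characters.
Working it through for "blanket": intermediate "akzmjds", final "ak".
(Check on "migrate": → "lhfqzsd" → "lh" ✓)

ak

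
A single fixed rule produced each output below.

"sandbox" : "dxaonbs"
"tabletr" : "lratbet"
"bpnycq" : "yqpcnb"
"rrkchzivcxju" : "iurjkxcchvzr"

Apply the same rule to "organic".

The transformation: take characters alternately from the front and the back (1st, last, 2nd, 2nd-last, ...), then swap the first and last characters.
"organic" → "ocrigna" → "acrigno".

acrigno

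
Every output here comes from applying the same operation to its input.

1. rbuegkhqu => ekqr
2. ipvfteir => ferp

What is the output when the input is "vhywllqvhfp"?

wlvfv

The rule is to move the first 2 characters to the end (rotate left by 2), then keep every other character starting from the second (positions 2nd, 4th, 6th, ...).
For "vhywllqvhfp", step one produces "ywllqvhfpvh"; step two turns that into "wlvfv".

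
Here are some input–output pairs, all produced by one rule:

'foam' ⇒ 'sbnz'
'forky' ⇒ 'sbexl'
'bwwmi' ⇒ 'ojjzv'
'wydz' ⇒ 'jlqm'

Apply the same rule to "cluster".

pyhfgre

Looking at the pairs, the operation is to shift every letter 13 places forward in the alphabet (wrapping around) — i.e. ROT13.
"cluster" → "pyhfgre".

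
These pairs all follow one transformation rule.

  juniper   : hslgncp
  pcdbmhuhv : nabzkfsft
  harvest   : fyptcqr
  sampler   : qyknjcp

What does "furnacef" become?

Rule — shift every letter 2 places backward in the alphabet (wrapping around).
So "furnacef" becomes "dsplyacd".

dsplyacd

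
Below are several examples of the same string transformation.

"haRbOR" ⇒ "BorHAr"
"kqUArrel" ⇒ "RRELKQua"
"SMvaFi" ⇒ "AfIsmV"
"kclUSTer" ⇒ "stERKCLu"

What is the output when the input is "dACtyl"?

TYLDac

The pattern: swap the front and back halves of the string, then flip the case of every letter.
Working it through for "dACtyl": intermediate "tyldAC", final "TYLDac".
(Check on "kqUArrel": → "rrelkqUA" → "RRELKQua" ✓)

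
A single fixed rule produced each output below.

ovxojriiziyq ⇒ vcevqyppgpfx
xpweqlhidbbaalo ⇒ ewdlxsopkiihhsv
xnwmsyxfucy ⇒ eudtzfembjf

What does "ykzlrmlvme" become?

The transformation: shift every letter 7 places forward in the alphabet (wrapping around).
"ykzlrmlvme" → "frgsytsctl".

frgsytsctl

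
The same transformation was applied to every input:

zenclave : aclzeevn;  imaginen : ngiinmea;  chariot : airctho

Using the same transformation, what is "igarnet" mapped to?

The rule is to take characters alternately from the front and the back (1st, last, 2nd, 2nd-last, ...), then move the last 3 characters to the front (rotate right by 3).
Working it through for "igarnet": intermediate "itgeanr", final "anritge".

anritge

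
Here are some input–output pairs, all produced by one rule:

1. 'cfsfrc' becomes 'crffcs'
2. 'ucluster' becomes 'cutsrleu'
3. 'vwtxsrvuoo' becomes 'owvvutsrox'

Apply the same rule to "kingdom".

Looking at the pairs, the operation is to sort the characters into reverse alphabetical order, then swap the first and last characters.
For "kingdom", step one produces "onmkigd"; step two turns that into "dnmkigo".
(Check on "cfsfrc": → "srffcc" → "crffcs" ✓)

dnmkigo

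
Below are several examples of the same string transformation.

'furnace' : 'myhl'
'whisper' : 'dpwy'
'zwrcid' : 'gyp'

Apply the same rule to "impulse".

pwsl

Rule — shift every letter 7 places forward in the alphabet (wrapping around), then keep every other character starting from the first (positions 1st, 3rd, 5th, ...).
For "impulse" the result is "pwsl".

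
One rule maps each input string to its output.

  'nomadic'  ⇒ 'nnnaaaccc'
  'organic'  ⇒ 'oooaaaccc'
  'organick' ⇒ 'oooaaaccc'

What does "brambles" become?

bbbmmmeee

The transformation: keep one character in every 3, starting at position 1 (positions 1st, 4th, 7th, ...), then repeat every character 3 times.
Applying both steps to "brambles": "bme", then "bbbmmmeee".
(Check on "organic": → "oac" → "oooaaaccc" ✓)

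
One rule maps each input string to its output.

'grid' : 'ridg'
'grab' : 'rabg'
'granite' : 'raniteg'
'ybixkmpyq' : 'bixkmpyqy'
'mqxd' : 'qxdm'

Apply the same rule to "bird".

irdb

Rule — move the first character to the end.
"bird" → "irdb".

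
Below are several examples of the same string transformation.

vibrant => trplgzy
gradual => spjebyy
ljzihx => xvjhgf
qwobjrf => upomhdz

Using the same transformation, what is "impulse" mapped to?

sqnkjgc

Rule — sort the characters into reverse alphabetical order, then shift every letter 2 places backward in the alphabet (wrapping around).
On "impulse": the first step gives "uspmlie", and the second then gives "sqnkjgc".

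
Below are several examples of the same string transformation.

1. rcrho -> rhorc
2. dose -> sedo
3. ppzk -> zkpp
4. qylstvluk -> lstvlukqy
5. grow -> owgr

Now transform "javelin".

velinja

Rule — move the first 2 characters to the end (rotate left by 2).
Doing the same to "javelin": "velinja".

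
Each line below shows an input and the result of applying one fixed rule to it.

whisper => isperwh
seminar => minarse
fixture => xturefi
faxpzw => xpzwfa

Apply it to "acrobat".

robatac

The transformation: move the first 2 characters to the end (rotate left by 2).
So "acrobat" becomes "robatac".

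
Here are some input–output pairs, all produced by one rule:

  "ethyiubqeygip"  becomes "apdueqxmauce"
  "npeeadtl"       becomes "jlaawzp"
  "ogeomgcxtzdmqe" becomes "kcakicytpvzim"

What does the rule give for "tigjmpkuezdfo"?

pecfilgqavzb

The transformation: delete the last character, then shift every letter 4 places backward in the alphabet (wrapping around).
"tigjmpkuezdfo" → "tigjmpkuezdf" → "pecfilgqavzb".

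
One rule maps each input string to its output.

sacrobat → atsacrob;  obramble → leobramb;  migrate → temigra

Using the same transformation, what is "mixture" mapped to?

remixtu

The pattern: move the last 2 characters to the front (rotate right by 2).
So "mixture" becomes "remixtu".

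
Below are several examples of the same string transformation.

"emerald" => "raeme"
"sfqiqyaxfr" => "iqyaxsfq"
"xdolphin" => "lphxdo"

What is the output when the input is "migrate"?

ramig

The transformation: delete the last 2 characters, then move the first 3 characters to the end (rotate left by 3).
On "migrate" that produces "ramig".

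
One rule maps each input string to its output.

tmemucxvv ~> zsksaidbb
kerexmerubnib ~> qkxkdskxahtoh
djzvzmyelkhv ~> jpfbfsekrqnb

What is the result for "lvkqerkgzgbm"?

The rule is to shift every letter 6 places forward in the alphabet (wrapping around).
On "lvkqerkgzgbm" that produces "rbqwkxqmfmhs".

rbqwkxqmfmhs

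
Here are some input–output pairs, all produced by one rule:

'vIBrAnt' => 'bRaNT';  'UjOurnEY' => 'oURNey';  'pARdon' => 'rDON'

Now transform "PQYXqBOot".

What's happening: flip the case of every letter, then delete the first 2 characters.
For "PQYXqBOot", step one produces "pqyxQboOT"; step two turns that into "yxQboOT".

yxQboOT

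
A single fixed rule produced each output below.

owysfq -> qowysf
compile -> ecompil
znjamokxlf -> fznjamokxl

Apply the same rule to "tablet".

The rule is to move the last character to the front.
"tablet" → "ttable".

ttable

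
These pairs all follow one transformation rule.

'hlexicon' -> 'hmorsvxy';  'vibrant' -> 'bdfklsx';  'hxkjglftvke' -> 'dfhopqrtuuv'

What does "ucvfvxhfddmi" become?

Each output is the input with this applied: shift every letter 10 places forward in the alphabet (wrapping around), then sort the characters into alphabetical order.
Applying that to "ucvfvxhfddmi" gives "effhmnnpprsw".

effhmnnpprsw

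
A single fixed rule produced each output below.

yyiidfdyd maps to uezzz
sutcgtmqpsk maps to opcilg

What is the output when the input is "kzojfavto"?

The transformation: shift every letter 4 places backward in the alphabet (wrapping around), then keep every other character starting from the first (positions 1st, 3rd, 5th, ...).
"kzojfavto" → "gkbrk".

gkbrk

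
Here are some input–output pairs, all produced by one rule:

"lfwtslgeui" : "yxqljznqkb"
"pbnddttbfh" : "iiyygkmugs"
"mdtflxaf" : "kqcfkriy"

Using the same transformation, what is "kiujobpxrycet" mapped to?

Looking at the pairs, the operation is to shift every letter 5 places forward in the alphabet (wrapping around), then move the first 3 characters to the end (rotate left by 3).
Starting from "kiujobpxrycet": after the first operation, "pnzotgucwdhjy"; after the second, "otgucwdhjypnz".

otgucwdhjypnz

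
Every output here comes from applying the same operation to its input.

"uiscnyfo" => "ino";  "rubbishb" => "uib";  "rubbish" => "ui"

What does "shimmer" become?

Rule — keep one character in every 3, starting at position 2 (positions 2nd, 5th, 8th, ...).
For "shimmer" the result is "hm".

hm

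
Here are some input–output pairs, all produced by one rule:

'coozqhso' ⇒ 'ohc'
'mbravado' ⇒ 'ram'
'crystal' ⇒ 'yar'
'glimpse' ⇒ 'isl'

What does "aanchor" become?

Each output is the input with this applied: move the first 2 characters to the end (rotate left by 2), then keep one character in every 3, starting at position 1 (positions 1st, 4th, 7th, ...).
Working it through for "aanchor": intermediate "nchoraa", final "noa".
(Check on "crystal": → "ystalcr" → "yar" ✓)

noa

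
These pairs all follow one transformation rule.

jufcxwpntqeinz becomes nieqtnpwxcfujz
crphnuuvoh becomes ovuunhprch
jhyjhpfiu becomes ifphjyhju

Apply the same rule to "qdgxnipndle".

Each output is the input with this applied: move the last character to the front, then reverse the string.
On "qdgxnipndle": the first step gives "eqdgxnipndl", and the second then gives "ldnpinxgdqe".

ldnpinxgdqe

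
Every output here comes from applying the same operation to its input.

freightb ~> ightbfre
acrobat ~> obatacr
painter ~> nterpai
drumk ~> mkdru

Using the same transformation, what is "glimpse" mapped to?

mpsegli

In each case the input is transformed by: move the first 3 characters to the end (rotate left by 3).
"glimpse" → "mpsegli".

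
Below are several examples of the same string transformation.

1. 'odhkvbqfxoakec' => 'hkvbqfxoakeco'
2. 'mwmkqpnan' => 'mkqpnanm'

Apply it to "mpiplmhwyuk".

iplmhwyukm

Looking at the pairs, the operation is to move the first character to the end, then delete the first character.
For "mpiplmhwyuk", step one produces "piplmhwyukm"; step two turns that into "iplmhwyukm".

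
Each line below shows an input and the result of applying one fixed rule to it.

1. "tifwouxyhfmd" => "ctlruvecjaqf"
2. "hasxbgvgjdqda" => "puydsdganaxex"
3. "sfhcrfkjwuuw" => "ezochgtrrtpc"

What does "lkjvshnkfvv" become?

gspekhcssih

The transformation: shift every letter 3 places backward in the alphabet (wrapping around), then move the first 2 characters to the end (rotate left by 2).
"lkjvshnkfvv" → "ihgspekhcss" → "gspekhcssih".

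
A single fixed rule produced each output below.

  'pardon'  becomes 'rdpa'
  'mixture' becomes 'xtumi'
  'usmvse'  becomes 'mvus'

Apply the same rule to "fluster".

ustfl

The rule is to delete the last 2 characters, then move the first 2 characters to the end (rotate left by 2).
Applying that to "fluster" gives "ustfl".
(Check on "pardon": → "pard" → "rdpa" ✓)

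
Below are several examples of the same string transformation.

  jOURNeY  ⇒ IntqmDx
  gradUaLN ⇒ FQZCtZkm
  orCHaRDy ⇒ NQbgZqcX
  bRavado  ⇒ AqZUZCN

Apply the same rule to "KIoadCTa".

In each case the input is transformed by: flip the case of every letter, then shift every letter 1 place backward in the alphabet (wrapping around).
For "KIoadCTa", step one produces "kiOADctA"; step two turns that into "jhNZCbsZ".

jhNZCbsZ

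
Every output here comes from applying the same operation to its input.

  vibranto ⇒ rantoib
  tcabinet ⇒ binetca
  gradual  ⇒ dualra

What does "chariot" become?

Each output is the input with this applied: delete the first character, then move the first 2 characters to the end (rotate left by 2).
On "chariot": the first step gives "hariot", and the second then gives "riotha".
(Check on "tcabinet": → "cabinet" → "binetca" ✓)

riotha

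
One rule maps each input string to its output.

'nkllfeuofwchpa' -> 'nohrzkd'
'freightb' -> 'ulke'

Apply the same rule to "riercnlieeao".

luqlhr

What's happening: shift every letter 3 places forward in the alphabet (wrapping around), then keep every other character starting from the second (positions 2nd, 4th, 6th, ...).
Starting from "riercnlieeao": after the first operation, "ulhufqolhhdr"; after the second, "luqlhr".
(Check on "freightb": → "iuhljkwe" → "ulke" ✓)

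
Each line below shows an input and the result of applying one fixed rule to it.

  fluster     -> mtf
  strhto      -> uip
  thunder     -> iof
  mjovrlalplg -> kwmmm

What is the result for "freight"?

sji

Each output is the input with this applied: shift every letter 1 place forward in the alphabet (wrapping around), then keep every other character starting from the second (positions 2nd, 4th, 6th, ...).
For "freight" the result is "sji".
(Check on "thunder": → "uivoefs" → "iof" ✓)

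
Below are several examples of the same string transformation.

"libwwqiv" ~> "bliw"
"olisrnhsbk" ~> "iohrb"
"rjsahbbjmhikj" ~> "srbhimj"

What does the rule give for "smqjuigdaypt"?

The rule is to keep every other character starting from the first (positions 1st, 3rd, 5th, ...), then swap each adjacent pair of characters (1↔2, 3↔4, ...).
On "smqjuigdaypt": the first step gives "squgap", and the second then gives "qsgupa".
(Check on "olisrnhsbk": → "oirhb" → "iohrb" ✓)

qsgupa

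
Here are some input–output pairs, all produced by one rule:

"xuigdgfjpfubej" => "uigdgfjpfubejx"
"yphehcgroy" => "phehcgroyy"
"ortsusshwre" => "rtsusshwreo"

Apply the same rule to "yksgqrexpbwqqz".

ksgqrexpbwqqzy

Each output is the input with this applied: move the first character to the end.
"yksgqrexpbwqqz" → "ksgqrexpbwqqzy".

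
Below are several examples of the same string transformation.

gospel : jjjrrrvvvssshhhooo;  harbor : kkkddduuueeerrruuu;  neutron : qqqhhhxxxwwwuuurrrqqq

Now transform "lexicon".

ooohhhaaalllfffrrrqqq

In each case the input is transformed by: repeat every character 3 times, then shift every letter 3 places forward in the alphabet (wrapping around).
So "lexicon" becomes "ooohhhaaalllfffrrrqqq".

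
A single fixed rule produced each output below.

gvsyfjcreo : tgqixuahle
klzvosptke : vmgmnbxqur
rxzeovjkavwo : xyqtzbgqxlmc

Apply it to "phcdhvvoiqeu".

sgwrjefjxxqk

Looking at the pairs, the operation is to shift every letter 2 places forward in the alphabet (wrapping around), then move the last 3 characters to the front (rotate right by 3).
"phcdhvvoiqeu" → "sgwrjefjxxqk".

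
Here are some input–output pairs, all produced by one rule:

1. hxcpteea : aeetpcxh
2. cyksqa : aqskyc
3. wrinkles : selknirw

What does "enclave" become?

evalcne

Each output is the input with this applied: reverse the string.
"enclave" → "evalcne".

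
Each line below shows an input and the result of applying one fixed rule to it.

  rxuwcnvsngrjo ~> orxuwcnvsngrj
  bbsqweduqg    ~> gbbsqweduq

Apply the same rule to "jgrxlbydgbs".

sjgrxlbydgb

Each output is the input with this applied: move the last character to the front.
So "jgrxlbydgbs" becomes "sjgrxlbydgb".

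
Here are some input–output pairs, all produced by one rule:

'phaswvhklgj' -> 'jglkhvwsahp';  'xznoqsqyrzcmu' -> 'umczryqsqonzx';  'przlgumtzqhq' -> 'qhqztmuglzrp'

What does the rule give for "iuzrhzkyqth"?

htqykzhrzui

Rule — reverse the string.
Doing the same to "iuzrhzkyqth": "htqykzhrzui".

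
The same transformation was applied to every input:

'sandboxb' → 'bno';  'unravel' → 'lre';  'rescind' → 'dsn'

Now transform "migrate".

egt

The transformation: move the last character to the front, then keep one character in every 3, starting at position 1 (positions 1st, 4th, 7th, ...).
Working it through for "migrate": intermediate "emigrat", final "egt".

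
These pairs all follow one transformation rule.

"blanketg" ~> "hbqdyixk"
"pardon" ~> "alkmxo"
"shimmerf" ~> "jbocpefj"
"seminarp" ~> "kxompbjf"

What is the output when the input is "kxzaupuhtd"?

mreqahuwxr

Rule — swap the front and back halves of the string, then shift every letter 3 places backward in the alphabet (wrapping around).
For "kxzaupuhtd", step one produces "puhtdkxzau"; step two turns that into "mreqahuwxr".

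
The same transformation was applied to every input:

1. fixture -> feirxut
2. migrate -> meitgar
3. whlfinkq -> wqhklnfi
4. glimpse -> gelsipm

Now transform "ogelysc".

ocgseyl

Rule — take characters alternately from the front and the back (1st, last, 2nd, 2nd-last, ...).
Doing the same to "ogelysc": "ocgseyl".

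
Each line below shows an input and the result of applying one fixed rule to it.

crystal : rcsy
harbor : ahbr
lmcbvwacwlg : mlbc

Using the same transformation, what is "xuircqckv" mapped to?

uxri

Looking at the pairs, the operation is to swap each adjacent pair of characters (1↔2, 3↔4, ...), then keep only the first 4 characters.
On "xuircqckv": the first step gives "uxriqckcv", and the second then gives "uxri".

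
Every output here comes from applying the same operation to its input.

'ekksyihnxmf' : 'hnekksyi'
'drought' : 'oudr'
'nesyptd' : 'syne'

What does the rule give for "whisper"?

iswh

Looking at the pairs, the operation is to delete the last 3 characters, then move the last 2 characters to the front (rotate right by 2).
Starting from "whisper": after the first operation, "whis"; after the second, "iswh".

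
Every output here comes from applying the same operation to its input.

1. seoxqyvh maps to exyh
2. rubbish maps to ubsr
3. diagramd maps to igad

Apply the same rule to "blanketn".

lnen

In each case the input is transformed by: move the first character to the end, then keep every other character starting from the first (positions 1st, 3rd, 5th, ...).
For "blanketn" the result is "lnen".
(Check on "rubbish": → "ubbishr" → "ubsr" ✓)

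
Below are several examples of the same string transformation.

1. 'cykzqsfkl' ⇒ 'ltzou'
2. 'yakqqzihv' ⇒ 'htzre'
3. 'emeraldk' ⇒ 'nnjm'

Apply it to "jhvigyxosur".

In each case the input is transformed by: shift every letter 9 places forward in the alphabet (wrapping around), then keep every other character starting from the first (positions 1st, 3rd, 5th, ...).
"jhvigyxosur" → "sepgba".

sepgba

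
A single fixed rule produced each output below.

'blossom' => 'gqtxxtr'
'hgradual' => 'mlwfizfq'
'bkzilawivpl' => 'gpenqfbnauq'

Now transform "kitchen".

In each case the input is transformed by: shift every letter 5 places forward in the alphabet (wrapping around).
"kitchen" → "pnyhmjs".

pnyhmjs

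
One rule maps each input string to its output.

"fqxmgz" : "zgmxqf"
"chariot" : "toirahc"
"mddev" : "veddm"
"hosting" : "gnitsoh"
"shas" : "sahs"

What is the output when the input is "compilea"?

aelipmoc

The pattern: reverse the string.
Applying that to "compilea" gives "aelipmoc".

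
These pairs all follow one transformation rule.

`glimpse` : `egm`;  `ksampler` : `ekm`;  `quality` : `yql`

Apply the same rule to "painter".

rpn

Each output is the input with this applied: keep one character in every 3, starting at position 1 (positions 1st, 4th, 7th, ...), then move the last character to the front.
"painter" → "pnr" → "rpn".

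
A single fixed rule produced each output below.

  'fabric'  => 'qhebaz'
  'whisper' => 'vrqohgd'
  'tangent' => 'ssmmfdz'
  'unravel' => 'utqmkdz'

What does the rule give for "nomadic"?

What's happening: sort the characters into reverse alphabetical order, then shift every letter 1 place backward in the alphabet (wrapping around).
On "nomadic": the first step gives "onmidca", and the second then gives "nmlhcbz".
(Check on "unravel": → "vurnlea" → "utqmkdz" ✓)

nmlhcbz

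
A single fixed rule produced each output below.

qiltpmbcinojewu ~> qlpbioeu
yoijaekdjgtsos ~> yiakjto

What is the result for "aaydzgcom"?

ayzcm

The pattern: keep every other character starting from the first (positions 1st, 3rd, 5th, ...).
Applying that to "aaydzgcom" gives "ayzcm".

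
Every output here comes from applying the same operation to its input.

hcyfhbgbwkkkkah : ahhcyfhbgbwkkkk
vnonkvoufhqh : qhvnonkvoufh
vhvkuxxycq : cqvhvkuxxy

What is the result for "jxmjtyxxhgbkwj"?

wjjxmjtyxxhgbk

Looking at the pairs, the operation is to move the last 2 characters to the front (rotate right by 2).
Doing the same to "jxmjtyxxhgbkwj": "wjjxmjtyxxhgbk".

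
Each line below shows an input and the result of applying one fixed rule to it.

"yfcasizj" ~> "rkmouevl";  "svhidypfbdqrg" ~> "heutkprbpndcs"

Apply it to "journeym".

The rule is to shift every letter 12 places forward in the alphabet (wrapping around), then swap each adjacent pair of characters (1↔2, 3↔4, ...).
For "journeym" the result is "avdgqzyk".

avdgqzyk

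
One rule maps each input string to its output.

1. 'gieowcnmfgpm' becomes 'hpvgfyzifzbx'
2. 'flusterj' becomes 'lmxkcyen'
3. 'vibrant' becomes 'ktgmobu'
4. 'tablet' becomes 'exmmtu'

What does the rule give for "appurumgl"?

nknfzetii

The rule is to move the first 3 characters to the end (rotate left by 3), then shift every letter 7 places backward in the alphabet (wrapping around).
For "appurumgl", step one produces "urumglapp"; step two turns that into "nknfzetii".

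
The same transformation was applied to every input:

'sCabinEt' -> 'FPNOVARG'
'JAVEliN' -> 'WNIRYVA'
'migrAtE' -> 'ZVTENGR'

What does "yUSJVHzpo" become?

The transformation: shift every letter 13 places forward in the alphabet (wrapping around) — i.e. ROT13, then convert every letter to uppercase.
For "yUSJVHzpo" the result is "LHFWIUMCB".

LHFWIUMCB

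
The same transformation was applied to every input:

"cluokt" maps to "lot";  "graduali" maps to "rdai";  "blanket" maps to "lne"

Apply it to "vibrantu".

irnu

In each case the input is transformed by: keep every other character starting from the second (positions 2nd, 4th, 6th, ...).
"vibrantu" → "irnu".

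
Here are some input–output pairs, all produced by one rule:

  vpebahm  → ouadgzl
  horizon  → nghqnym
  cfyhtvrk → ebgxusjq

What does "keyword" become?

Looking at the pairs, the operation is to swap each adjacent pair of characters (1↔2, 3↔4, ...), then shift every letter 1 place backward in the alphabet (wrapping around).
Applying both steps to "keyword": "ekwyrod", then "djvxqnc".

djvxqnc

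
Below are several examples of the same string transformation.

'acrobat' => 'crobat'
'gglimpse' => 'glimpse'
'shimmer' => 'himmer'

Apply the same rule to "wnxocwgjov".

The transformation: delete the first character.
For "wnxocwgjov" the result is "nxocwgjov".

nxocwgjov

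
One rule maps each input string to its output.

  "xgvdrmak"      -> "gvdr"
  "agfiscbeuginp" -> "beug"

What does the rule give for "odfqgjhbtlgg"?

The rule is to move the last 3 characters to the front (rotate right by 3), then keep only the last 4 characters.
"odfqgjhbtlgg" → "jhbt".

jhbt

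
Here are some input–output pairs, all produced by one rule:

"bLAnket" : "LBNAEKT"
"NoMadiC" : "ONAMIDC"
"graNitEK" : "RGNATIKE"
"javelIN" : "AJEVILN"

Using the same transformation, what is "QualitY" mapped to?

UQLATIY

The transformation: swap each adjacent pair of characters (1↔2, 3↔4, ...), then convert every letter to uppercase.
On "QualitY" that produces "UQLATIY".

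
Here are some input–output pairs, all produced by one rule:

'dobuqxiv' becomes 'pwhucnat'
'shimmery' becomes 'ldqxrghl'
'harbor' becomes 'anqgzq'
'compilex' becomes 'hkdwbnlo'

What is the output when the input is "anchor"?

Rule — swap the front and back halves of the string, then shift every letter 1 place backward in the alphabet (wrapping around).
Doing the same to "anchor": "gnqzmb".

gnqzmb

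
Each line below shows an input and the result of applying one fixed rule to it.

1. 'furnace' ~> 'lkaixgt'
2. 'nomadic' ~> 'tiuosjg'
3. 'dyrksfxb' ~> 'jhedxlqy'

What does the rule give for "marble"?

What's happening: shift every letter 6 places forward in the alphabet (wrapping around), then take characters alternately from the front and the back (1st, last, 2nd, 2nd-last, ...).
So "marble" becomes "skgrxh".

skgrxh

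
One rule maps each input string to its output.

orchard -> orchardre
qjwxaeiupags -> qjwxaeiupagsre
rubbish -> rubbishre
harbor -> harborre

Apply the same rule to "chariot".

chariotre

Each output is the input with this applied: append "re".
"chariot" → "chariotre".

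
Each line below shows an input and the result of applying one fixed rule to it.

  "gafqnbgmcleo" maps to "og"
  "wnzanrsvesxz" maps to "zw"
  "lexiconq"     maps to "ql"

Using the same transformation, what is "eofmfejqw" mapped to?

The rule is to move the last character to the front, then keep only the first 2 characters.
Starting from "eofmfejqw": after the first operation, "weofmfejq"; after the second, "we".

we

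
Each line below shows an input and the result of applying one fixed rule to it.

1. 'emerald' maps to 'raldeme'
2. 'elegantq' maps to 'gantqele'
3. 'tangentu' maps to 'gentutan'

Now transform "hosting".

tinghos

Each output is the input with this applied: move the first 3 characters to the end (rotate left by 3).
So "hosting" becomes "tinghos".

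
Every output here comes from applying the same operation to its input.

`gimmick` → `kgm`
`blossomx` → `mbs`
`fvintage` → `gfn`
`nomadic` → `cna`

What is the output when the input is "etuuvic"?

The pattern: keep one character in every 3, starting at position 1 (positions 1st, 4th, 7th, ...), then move the last character to the front.
Applying that to "etuuvic" gives "ceu".

ceu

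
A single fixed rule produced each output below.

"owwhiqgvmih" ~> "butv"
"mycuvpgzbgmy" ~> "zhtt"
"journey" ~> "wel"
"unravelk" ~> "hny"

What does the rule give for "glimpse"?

Looking at the pairs, the operation is to keep one character in every 3, starting at position 1 (positions 1st, 4th, 7th, ...), then shift every letter 13 places forward in the alphabet (wrapping around) — i.e. ROT13.
For "glimpse", step one produces "gme"; step two turns that into "tzr".

tzr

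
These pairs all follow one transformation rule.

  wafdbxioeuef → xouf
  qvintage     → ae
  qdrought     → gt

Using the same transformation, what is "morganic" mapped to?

nc

The rule is to keep every other character starting from the second (positions 2nd, 4th, 6th, ...), then delete the first 2 characters.
On "morganic": the first step gives "ognc", and the second then gives "nc".
(Check on "wafdbxioeuef": → "adxouf" → "xouf" ✓)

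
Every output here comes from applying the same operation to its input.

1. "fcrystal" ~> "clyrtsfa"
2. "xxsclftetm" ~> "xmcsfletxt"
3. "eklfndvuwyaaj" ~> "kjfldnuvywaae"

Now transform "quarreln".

unraerql

The transformation: swap the first and last characters, then swap each adjacent pair of characters (1↔2, 3↔4, ...).
For "quarreln", step one produces "nuarrelq"; step two turns that into "unraerql".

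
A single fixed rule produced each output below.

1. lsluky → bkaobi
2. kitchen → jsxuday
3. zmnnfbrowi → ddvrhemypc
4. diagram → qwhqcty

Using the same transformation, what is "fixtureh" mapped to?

Looking at the pairs, the operation is to shift every letter 10 places backward in the alphabet (wrapping around), then move the first 2 characters to the end (rotate left by 2).
Working it through for "fixtureh": intermediate "vynjkhux", final "njkhuxvy".

njkhuxvy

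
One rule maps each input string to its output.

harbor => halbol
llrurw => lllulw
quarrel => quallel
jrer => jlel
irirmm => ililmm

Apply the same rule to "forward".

In each case the input is transformed by: replace every "r" with "l".
Applying that to "forward" gives "folwald".

folwald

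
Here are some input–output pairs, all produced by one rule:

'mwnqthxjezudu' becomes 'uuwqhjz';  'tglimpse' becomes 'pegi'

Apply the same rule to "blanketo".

The transformation: move the last 3 characters to the front (rotate right by 3), then keep every other character starting from the first (positions 1st, 3rd, 5th, ...).
"blanketo" → "etoblank" → "eoln".

eoln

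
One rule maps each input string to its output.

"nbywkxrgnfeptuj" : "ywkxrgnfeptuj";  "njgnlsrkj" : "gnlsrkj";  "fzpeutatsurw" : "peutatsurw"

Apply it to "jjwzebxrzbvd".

wzebxrzbvd

In each case the input is transformed by: delete the first 2 characters.
Applying that to "jjwzebxrzbvd" gives "wzebxrzbvd".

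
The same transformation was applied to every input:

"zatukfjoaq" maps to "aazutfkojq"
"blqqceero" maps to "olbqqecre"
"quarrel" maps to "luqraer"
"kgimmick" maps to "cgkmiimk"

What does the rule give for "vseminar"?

Looking at the pairs, the operation is to swap each adjacent pair of characters (1↔2, 3↔4, ...), then move the last character to the front.
"vseminar" → "svmenira" → "asvmenir".

asvmenir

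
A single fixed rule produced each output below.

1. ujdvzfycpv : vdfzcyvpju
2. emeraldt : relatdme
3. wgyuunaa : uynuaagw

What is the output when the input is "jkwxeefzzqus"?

xweezfqzsukj

Looking at the pairs, the operation is to swap each adjacent pair of characters (1↔2, 3↔4, ...), then move the first 2 characters to the end (rotate left by 2).
For "jkwxeefzzqus", step one produces "kjxweezfqzsu"; step two turns that into "xweezfqzsukj".
(Check on "emeraldt": → "merelatd" → "relatdme" ✓)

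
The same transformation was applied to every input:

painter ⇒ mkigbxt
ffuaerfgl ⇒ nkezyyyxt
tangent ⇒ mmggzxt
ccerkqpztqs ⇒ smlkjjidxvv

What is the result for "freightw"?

pmkbazyx

What's happening: sort the characters into reverse alphabetical order, then shift every letter 7 places backward in the alphabet (wrapping around).
Starting from "freightw": after the first operation, "wtrihgfe"; after the second, "pmkbazyx".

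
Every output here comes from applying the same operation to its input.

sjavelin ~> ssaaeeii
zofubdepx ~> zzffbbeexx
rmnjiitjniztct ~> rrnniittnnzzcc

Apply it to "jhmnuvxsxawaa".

jjmmuuxxxxwwaa

Each output is the input with this applied: keep every other character starting from the first (positions 1st, 3rd, 5th, ...), then double every character.
Working it through for "jhmnuvxsxawaa": intermediate "jmuxxwa", final "jjmmuuxxxxwwaa".
(Check on "sjavelin": → "saei" → "ssaaeeii" ✓)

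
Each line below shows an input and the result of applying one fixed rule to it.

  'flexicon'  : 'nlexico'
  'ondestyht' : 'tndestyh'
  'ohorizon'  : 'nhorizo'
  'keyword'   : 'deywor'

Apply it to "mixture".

In each case the input is transformed by: delete the first character, then move the last character to the front.
On "mixture": the first step gives "ixture", and the second then gives "eixtur".

eixtur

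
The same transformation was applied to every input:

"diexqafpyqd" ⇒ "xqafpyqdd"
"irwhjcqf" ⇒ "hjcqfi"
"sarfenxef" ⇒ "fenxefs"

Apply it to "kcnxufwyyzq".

The rule is to move the first character to the end, then delete the first 2 characters.
Starting from "kcnxufwyyzq": after the first operation, "cnxufwyyzqk"; after the second, "xufwyyzqk".

xufwyyzqk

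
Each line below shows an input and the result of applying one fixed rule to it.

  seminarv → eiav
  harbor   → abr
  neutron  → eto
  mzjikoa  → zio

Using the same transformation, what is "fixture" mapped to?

What's happening: keep every other character starting from the second (positions 2nd, 4th, 6th, ...).
So "fixture" becomes "itr".

itr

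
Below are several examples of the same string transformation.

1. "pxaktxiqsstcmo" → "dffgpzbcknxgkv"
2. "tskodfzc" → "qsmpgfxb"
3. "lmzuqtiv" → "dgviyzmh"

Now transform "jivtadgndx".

qtaqkwvign

What's happening: shift every letter 13 places forward in the alphabet (wrapping around) — i.e. ROT13, then swap the front and back halves of the string.
Applying that to "jivtadgndx" gives "qtaqkwvign".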